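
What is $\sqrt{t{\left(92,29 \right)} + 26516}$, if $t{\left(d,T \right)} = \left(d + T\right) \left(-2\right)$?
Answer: $\sqrt{26274} \approx 162.09$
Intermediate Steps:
$t{\left(d,T \right)} = - 2 T - 2 d$ ($t{\left(d,T \right)} = \left(T + d\right) \left(-2\right) = - 2 T - 2 d$)
$\sqrt{t{\left(92,29 \right)} + 26516} = \sqrt{\left(\left(-2\right) 29 - 184\right) + 26516} = \sqrt{\left(-58 - 184\right) + 26516} = \sqrt{-242 + 26516} = \sqrt{26274}$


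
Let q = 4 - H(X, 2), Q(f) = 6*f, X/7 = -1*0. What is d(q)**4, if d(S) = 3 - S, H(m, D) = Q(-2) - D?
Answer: 50625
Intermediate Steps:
X = 0 (X = 7*(-1*0) = 7*0 = 0)
H(m, D) = -12 - D (H(m, D) = 6*(-2) - D = -12 - D)
q = 18 (q = 4 - (-12 - 1*2) = 4 - (-12 - 2) = 4 - 1*(-14) = 4 + 14 = 18)
d(q)**4 = (3 - 1*18)**4 = (3 - 18)**4 = (-15)**4 = 50625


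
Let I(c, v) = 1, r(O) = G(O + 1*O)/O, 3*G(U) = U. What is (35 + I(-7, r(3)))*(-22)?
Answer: -792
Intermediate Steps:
G(U) = U/3
r(O) = ⅔ (r(O) = ((O + 1*O)/3)/O = ((O + O)/3)/O = ((2*O)/3)/O = (2*O/3)/O = ⅔)
(35 + I(-7, r(3)))*(-22) = (35 + 1)*(-22) = 36*(-22) = -792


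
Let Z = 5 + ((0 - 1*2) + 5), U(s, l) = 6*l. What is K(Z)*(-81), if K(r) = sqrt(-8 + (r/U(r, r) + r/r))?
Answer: -27*I*sqrt(246)/2 ≈ -211.74*I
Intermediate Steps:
Z = 8 (Z = 5 + ((0 - 2) + 5) = 5 + (-2 + 5) = 5 + 3 = 8)
K(r) = I*sqrt(246)/6 (K(r) = sqrt(-8 + (r/((6*r)) + r/r)) = sqrt(-8 + (r*(1/(6*r)) + 1)) = sqrt(-8 + (1/6 + 1)) = sqrt(-8 + 7/6) = sqrt(-41/6) = I*sqrt(246)/6)
K(Z)*(-81) = (I*sqrt(246)/6)*(-81) = -27*I*sqrt(246)/2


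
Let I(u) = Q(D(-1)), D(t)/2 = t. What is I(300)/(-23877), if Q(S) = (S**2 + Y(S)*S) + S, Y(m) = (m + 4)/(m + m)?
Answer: -1/7959 ≈ -0.00012564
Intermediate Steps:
Y(m) = (4 + m)/(2*m) (Y(m) = (4 + m)/((2*m)) = (4 + m)*(1/(2*m)) = (4 + m)/(2*m))
D(t) = 2*t
Q(S) = 2 + S**2 + 3*S/2 (Q(S) = (S**2 + ((4 + S)/(2*S))*S) + S = (S**2 + (2 + S/2)) + S = (2 + S**2 + S/2) + S = 2 + S**2 + 3*S/2)
I(u) = 3 (I(u) = 2 + (2*(-1))**2 + 3*(2*(-1))/2 = 2 + (-2)**2 + (3/2)*(-2) = 2 + 4 - 3 = 3)
I(300)/(-23877) = 3/(-23877) = 3*(-1/23877) = -1/7959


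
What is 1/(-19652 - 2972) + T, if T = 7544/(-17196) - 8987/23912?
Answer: -33830026253/41530265952 ≈ -0.81459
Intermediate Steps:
T = -83733145/102797688 (T = 7544*(-1/17196) - 8987*1/23912 = -1886/4299 - 8987/23912 = -83733145/102797688 ≈ -0.81454)
1/(-19652 - 2972) + T = 1/(-19652 - 2972) - 83733145/102797688 = 1/(-22624) - 83733145/102797688 = -1/22624 - 83733145/102797688 = -33830026253/41530265952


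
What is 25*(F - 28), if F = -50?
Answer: -1950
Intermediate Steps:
25*(F - 28) = 25*(-50 - 28) = 25*(-78) = -1950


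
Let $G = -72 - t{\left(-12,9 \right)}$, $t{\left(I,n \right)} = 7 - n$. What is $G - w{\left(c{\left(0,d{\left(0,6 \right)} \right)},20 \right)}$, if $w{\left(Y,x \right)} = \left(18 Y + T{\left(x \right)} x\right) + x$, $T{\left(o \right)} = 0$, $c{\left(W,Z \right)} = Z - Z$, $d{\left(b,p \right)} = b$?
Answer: $-90$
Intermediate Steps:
$c{\left(W,Z \right)} = 0$
$w{\left(Y,x \right)} = x + 18 Y$ ($w{\left(Y,x \right)} = \left(18 Y + 0 x\right) + x = \left(18 Y + 0\right) + x = 18 Y + x = x + 18 Y$)
$G = -70$ ($G = -72 - \left(7 - 9\right) = -72 - -2 = -72 + 2 = -70$)
$G - w{\left(c{\left(0,d{\left(0,6 \right)} \right)},20 \right)} = -70 - \left(20 + 18 \cdot 0\right) = -70 - \left(20 + 0\right) = -70 - 20 = -90$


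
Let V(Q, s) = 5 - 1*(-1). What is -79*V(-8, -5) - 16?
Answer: -490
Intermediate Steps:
V(Q, s) = 6 (V(Q, s) = 5 + 1 = 6)
-79*V(-8, -5) - 16 = -79*6 - 16 = -474 - 16 = -490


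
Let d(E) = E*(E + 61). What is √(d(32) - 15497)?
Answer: I*√12521 ≈ 111.9*I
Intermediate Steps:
d(E) = E*(61 + E)
√(d(32) - 15497) = √(32*(61 + 32) - 15497) = √(32*93 - 15497) = √(2976 - 15497) = √(-12521) = I*√12521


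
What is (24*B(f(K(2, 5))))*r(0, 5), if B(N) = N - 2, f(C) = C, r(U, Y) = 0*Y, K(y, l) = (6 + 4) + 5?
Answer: 0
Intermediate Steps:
K(y, l) = 15 (K(y, l) = 10 + 5 = 15)
r(U, Y) = 0
B(N) = -2 + N
(24*B(f(K(2, 5))))*r(0, 5) = (24*(-2 + 15))*0 = (24*13)*0 = 312*0 = 0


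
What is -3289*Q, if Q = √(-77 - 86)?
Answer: -3289*I*√163 ≈ -41991.0*I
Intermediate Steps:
Q = I*√163 (Q = √(-163) = I*√163 ≈ 12.767*I)
-3289*Q = -3289*I*√163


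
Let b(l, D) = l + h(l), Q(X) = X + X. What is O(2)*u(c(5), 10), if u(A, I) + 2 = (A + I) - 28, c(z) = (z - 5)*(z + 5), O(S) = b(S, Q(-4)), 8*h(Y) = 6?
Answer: -55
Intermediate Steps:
h(Y) = ¾ (h(Y) = (⅛)*6 = ¾)
Q(X) = 2*X
b(l, D) = ¾ + l (b(l, D) = l + ¾ = ¾ + l)
O(S) = ¾ + S
c(z) = (-5 + z)*(5 + z)
u(A, I) = -30 + A + I (u(A, I) = -2 + ((A + I) - 28) = -2 + (-28 + A + I) = -30 + A + I)
O(2)*u(c(5), 10) = (¾ + 2)*(-30 + (-25 + 5²) + 10) = 11*(-30 + (-25 + 25) + 10)/4 = 11*(-30 + 0 + 10)/4 = (11/4)*(-20) = -55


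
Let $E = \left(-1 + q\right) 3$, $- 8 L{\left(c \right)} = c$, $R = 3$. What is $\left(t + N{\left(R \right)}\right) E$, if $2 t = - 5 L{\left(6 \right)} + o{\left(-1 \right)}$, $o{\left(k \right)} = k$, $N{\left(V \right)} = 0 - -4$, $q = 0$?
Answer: $- \frac{129}{8} \approx -16.125$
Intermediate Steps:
$L{\left(c \right)} = - \frac{c}{8}$
$N{\left(V \right)} = 4$ ($N{\left(V \right)} = 0 + 4 = 4$)
$E = -3$ ($E = \left(-1 + 0\right) 3 = \left(-1\right) 3 = -3$)
$t = \frac{11}{8}$ ($t = \frac{- 5 \left(\left(- \frac{1}{8}\right) 6\right) - 1}{2} = \frac{\left(-5\right) \left(- \frac{3}{4}\right) - 1}{2} = \frac{\frac{15}{4} - 1}{2} = \frac{1}{2} \cdot \frac{11}{4} = \frac{11}{8} \approx 1.375$)
$\left(t + N{\left(R \right)}\right) E = \left(\frac{11}{8} + 4\right) \left(-3\right) = \frac{43}{8} \left(-3\right) = - \frac{129}{8}$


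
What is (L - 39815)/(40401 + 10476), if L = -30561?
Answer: -70376/50877 ≈ -1.3833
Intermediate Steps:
(L - 39815)/(40401 + 10476) = (-30561 - 39815)/(40401 + 10476) = -70376/50877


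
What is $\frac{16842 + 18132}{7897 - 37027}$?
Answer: $- \frac{5829}{4855} \approx -1.2006$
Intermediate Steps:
$\frac{16842 + 18132}{7897 - 37027} = \frac{34974}{-29130} = 34974 \left(- \frac{1}{29130}\right) = - \frac{5829}{4855}$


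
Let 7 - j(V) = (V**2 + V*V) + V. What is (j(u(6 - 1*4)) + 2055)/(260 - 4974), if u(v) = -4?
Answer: -1017/2357 ≈ -0.43148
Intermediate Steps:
j(V) = 7 - V - 2*V**2 (j(V) = 7 - ((V**2 + V*V) + V) = 7 - ((V**2 + V**2) + V) = 7 - (2*V**2 + V) = 7 - (V + 2*V**2) = 7 + (-V - 2*V**2) = 7 - V - 2*V**2)
(j(u(6 - 1*4)) + 2055)/(260 - 4974) = ((7 - 1*(-4) - 2*(-4)**2) + 2055)/(260 - 4974) = ((7 + 4 - 2*16) + 2055)/(-4714) = ((7 + 4 - 32) + 2055)*(-1/4714) = (-21 + 2055)*(-1/4714) = 2034*(-1/4714) = -1017/2357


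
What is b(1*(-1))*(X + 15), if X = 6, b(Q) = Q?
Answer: -21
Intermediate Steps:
b(1*(-1))*(X + 15) = (1*(-1))*(6 + 15) = -1*21 = -21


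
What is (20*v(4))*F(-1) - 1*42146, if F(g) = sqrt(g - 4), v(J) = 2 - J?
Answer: -42146 - 40*I*sqrt(5) ≈ -42146.0 - 89.443*I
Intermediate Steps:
F(g) = sqrt(-4 + g)
(20*v(4))*F(-1) - 1*42146 = (20*(2 - 1*4))*sqrt(-4 - 1) - 1*42146 = (20*(2 - 4))*sqrt(-5) - 42146 = (20*(-2))*(I*sqrt(5)) - 42146 = -40*I*sqrt(5) - 42146 = -42146 - 40*I*sqrt(5)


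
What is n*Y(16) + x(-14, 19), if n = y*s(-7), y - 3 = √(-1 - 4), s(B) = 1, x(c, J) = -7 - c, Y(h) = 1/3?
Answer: 8 + I*√5/3 ≈ 8.0 + 0.74536*I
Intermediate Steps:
Y(h) = ⅓
y = 3 + I*√5 (y = 3 + √(-1 - 4) = 3 + √(-5) = 3 + I*√5 ≈ 3.0 + 2.2361*I)
n = 3 + I*√5 (n = (3 + I*√5)*1 = 3 + I*√5 ≈ 3.0 + 2.2361*I)
n*Y(16) + x(-14, 19) = (3 + I*√5)*(⅓) + (-7 - 1*(-14)) = (1 + I*√5/3) + (-7 + 14) = (1 + I*√5/3) + 7 = 8 + I*√5/3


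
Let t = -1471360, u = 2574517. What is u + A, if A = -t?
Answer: 4045877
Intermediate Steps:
A = 1471360 (A = -1*(-1471360) = 1471360)
u + A = 2574517 + 1471360 = 4045877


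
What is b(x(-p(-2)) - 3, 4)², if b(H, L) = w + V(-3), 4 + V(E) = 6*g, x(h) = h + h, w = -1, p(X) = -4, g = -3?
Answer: 529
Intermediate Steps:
x(h) = 2*h
V(E) = -22 (V(E) = -4 + 6*(-3) = -4 - 18 = -22)
b(H, L) = -23 (b(H, L) = -1 - 22 = -23)
b(x(-p(-2)) - 3, 4)² = (-23)² = 529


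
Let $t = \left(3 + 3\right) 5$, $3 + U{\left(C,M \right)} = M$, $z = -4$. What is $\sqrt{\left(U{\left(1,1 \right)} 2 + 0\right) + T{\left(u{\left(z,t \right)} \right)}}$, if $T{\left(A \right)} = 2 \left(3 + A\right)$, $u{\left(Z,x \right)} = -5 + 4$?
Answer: $0$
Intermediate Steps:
$U{\left(C,M \right)} = -3 + M$
$t = 30$ ($t = 6 \cdot 5 = 30$)
$u{\left(Z,x \right)} = -1$
$T{\left(A \right)} = 6 + 2 A$
$\sqrt{\left(U{\left(1,1 \right)} 2 + 0\right) + T{\left(u{\left(z,t \right)} \right)}} = \sqrt{\left(\left(-3 + 1\right) 2 + 0\right) + \left(6 + 2 \left(-1\right)\right)} = \sqrt{\left(\left(-2\right) 2 + 0\right) + \left(6 - 2\right)} = \sqrt{\left(-4 + 0\right) + 4} = \sqrt{-4 + 4} = \sqrt{0} = 0$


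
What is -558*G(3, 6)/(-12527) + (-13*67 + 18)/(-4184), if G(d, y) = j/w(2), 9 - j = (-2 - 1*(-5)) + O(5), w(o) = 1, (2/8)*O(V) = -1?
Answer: 34032251/52412968 ≈ 0.64931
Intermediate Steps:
O(V) = -4 (O(V) = 4*(-1) = -4)
j = 10 (j = 9 - ((-2 - 1*(-5)) - 4) = 9 - ((-2 + 5) - 4) = 9 - (3 - 4) = 9 - 1*(-1) = 9 + 1 = 10)
G(d, y) = 10 (G(d, y) = 10/1 = 10*1 = 10)
-558*G(3, 6)/(-12527) + (-13*67 + 18)/(-4184) = -558*10/(-12527) + (-13*67 + 18)/(-4184) = -5580*(-1/12527) + (-871 + 18)*(-1/4184) = 5580/12527 - 853*(-1/4184) = 5580/12527 + 853/4184 = 34032251/52412968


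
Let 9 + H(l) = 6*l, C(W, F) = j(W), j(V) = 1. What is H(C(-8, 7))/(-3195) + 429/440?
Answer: 1663/1704 ≈ 0.97594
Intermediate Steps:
C(W, F) = 1
H(l) = -9 + 6*l
H(C(-8, 7))/(-3195) + 429/440 = (-9 + 6*1)/(-3195) + 429/440 = (-9 + 6)*(-1/3195) + 429*(1/440) = -3*(-1/3195) + 39/40 = 1/1065 + 39/40 = 1663/1704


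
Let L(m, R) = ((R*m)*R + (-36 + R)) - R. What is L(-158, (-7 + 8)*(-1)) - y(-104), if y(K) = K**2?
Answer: -11010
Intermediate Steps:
L(m, R) = -36 + m*R**2 (L(m, R) = (m*R**2 + (-36 + R)) - R = (-36 + R + m*R**2) - R = -36 + m*R**2)
L(-158, (-7 + 8)*(-1)) - y(-104) = (-36 - 158*(-7 + 8)**2) - 1*(-104)**2 = (-36 - 158*1**2) - 1*10816 = (-36 - 158*(-1)**2) - 10816 = (-36 - 158*1) - 10816 = (-36 - 158) - 10816 = -194 - 10816 = -11010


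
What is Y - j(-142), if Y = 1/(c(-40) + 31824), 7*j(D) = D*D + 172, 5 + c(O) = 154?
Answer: -650202921/223811 ≈ -2905.1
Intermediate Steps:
c(O) = 149 (c(O) = -5 + 154 = 149)
j(D) = 172/7 + D**2/7 (j(D) = (D*D + 172)/7 = (D**2 + 172)/7 = (172 + D**2)/7 = 172/7 + D**2/7)
Y = 1/31973 (Y = 1/(149 + 31824) = 1/31973 ≈ 3.1276e-5)
Y - j(-142) = 1/31973 - (172/7 + (1/7)*(-142)**2) = 1/31973 - (172/7 + (1/7)*20164) = 1/31973 - (172/7 + 20164/7) = 1/31973 - 1*20336/7 = 1/31973 - 20336/7 = -650202921/223811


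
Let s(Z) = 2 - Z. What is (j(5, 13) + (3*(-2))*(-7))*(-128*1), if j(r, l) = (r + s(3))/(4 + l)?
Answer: -91904/17 ≈ -5406.1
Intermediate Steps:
j(r, l) = (-1 + r)/(4 + l) (j(r, l) = (r + (2 - 1*3))/(4 + l) = (r + (2 - 3))/(4 + l) = (r - 1)/(4 + l) = (-1 + r)/(4 + l))
(j(5, 13) + (3*(-2))*(-7))*(-128*1) = ((-1 + 5)/(4 + 13) + (3*(-2))*(-7))*(-128*1) = (4/17 - 6*(-7))*(-128) = ((1/17)*4 + 42)*(-128) = (4/17 + 42)*(-128) = (718/17)*(-128) = -91904/17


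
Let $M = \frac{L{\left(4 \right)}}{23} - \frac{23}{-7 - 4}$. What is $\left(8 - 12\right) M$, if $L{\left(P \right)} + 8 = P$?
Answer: $- \frac{1940}{253} \approx -7.668$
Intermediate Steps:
$L{\left(P \right)} = -8 + P$
$M = \frac{485}{253}$ ($M = \frac{-8 + 4}{23} - \frac{23}{-7 - 4} = \left(-4\right) \frac{1}{23} - \frac{23}{-7 - 4} = - \frac{4}{23} - \frac{23}{-11} = - \frac{4}{23} - - \frac{23}{11} = - \frac{4}{23} + \frac{23}{11} = \frac{485}{253} \approx 1.917$)
$\left(8 - 12\right) M = \left(8 - 12\right) \frac{485}{253} = \left(-4\right) \frac{485}{253} = - \frac{1940}{253}$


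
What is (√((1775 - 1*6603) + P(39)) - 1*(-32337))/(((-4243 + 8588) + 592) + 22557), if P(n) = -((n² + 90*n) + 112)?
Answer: 32337/27494 + 13*I*√59/27494 ≈ 1.1761 + 0.0036319*I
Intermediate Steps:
P(n) = -112 - n² - 90*n (P(n) = -(112 + n² + 90*n) = -112 - n² - 90*n)
(√((1775 - 1*6603) + P(39)) - 1*(-32337))/(((-4243 + 8588) + 592) + 22557) = (√((1775 - 1*6603) + (-112 - 1*39² - 90*39)) - 1*(-32337))/(((-4243 + 8588) + 592) + 22557) = (√((1775 - 6603) + (-112 - 1*1521 - 3510)) + 32337)/((4345 + 592) + 22557) = (√(-4828 + (-112 - 1521 - 3510)) + 32337)/(4937 + 22557) = (√(-4828 - 5143) + 32337)/27494 = (√(-9971) + 32337)*(1/27494) = (13*I*√59 + 32337)*(1/27494) = (32337 + 13*I*√59)*(1/27494) = 32337/27494 + 13*I*√59/27494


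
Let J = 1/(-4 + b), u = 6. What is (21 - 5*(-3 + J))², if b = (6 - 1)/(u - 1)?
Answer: 12769/9 ≈ 1418.8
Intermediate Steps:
b = 1 (b = (6 - 1)/(6 - 1) = 5/5 = 5*(⅕) = 1)
J = -⅓ (J = 1/(-4 + 1) = 1/(-3) = -⅓ ≈ -0.33333)
(21 - 5*(-3 + J))² = (21 - 5*(-3 - ⅓))² = (21 - 5*(-10/3))² = (21 + 50/3)² = (113/3)² = 12769/9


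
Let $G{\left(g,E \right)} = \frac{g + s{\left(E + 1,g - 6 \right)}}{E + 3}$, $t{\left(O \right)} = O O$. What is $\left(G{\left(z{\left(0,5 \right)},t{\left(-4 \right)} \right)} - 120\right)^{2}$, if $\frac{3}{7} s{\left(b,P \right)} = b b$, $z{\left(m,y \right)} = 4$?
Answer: $\frac{23088025}{3249} \approx 7106.2$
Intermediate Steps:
$t{\left(O \right)} = O^{2}$
$s{\left(b,P \right)} = \frac{7 b^{2}}{3}$ ($s{\left(b,P \right)} = \frac{7 b b}{3} = \frac{7 b^{2}}{3}$)
$G{\left(g,E \right)} = \frac{g + \frac{7 \left(1 + E\right)^{2}}{3}}{3 + E}$ ($G{\left(g,E \right)} = \frac{g + \frac{7 \left(E + 1\right)^{2}}{3}}{E + 3} = \frac{g + \frac{7 \left(1 + E\right)^{2}}{3}}{3 + E}$)
$\left(G{\left(z{\left(0,5 \right)},t{\left(-4 \right)} \right)} - 120\right)^{2} = \left(\frac{4 + \frac{7 \left(1 + \left(-4\right)^{2}\right)^{2}}{3}}{3 + \left(-4\right)^{2}} - 120\right)^{2} = \left(\frac{4 + \frac{7 \left(1 + 16\right)^{2}}{3}}{3 + 16} - 120\right)^{2} = \left(\frac{4 + \frac{7 \cdot 17^{2}}{3}}{19} - 120\right)^{2} = \left(\frac{4 + \frac{7}{3} \cdot 289}{19} - 120\right)^{2} = \left(\frac{4 + \frac{2023}{3}}{19} - 120\right)^{2} = \left(\frac{1}{19} \cdot \frac{2035}{3} - 120\right)^{2} = \left(\frac{2035}{57} - 120\right)^{2} = \left(- \frac{4805}{57}\right)^{2} = \frac{23088025}{3249}$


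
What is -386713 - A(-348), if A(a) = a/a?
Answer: -386714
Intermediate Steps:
A(a) = 1
-386713 - A(-348) = -386713 - 1*1 = -386713 - 1 = -386714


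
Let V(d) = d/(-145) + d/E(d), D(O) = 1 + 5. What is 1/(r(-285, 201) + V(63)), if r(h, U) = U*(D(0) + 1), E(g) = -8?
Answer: 1160/1622481 ≈ 0.00071495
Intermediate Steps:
D(O) = 6
V(d) = -153*d/1160 (V(d) = d/(-145) + d/(-8) = d*(-1/145) + d*(-1/8) = -d/145 - d/8 = -153*d/1160)
r(h, U) = 7*U (r(h, U) = U*(6 + 1) = U*7 = 7*U)
1/(r(-285, 201) + V(63)) = 1/(7*201 - 153/1160*63) = 1/(1407 - 9639/1160) = 1/(1622481/1160) = 1160/1622481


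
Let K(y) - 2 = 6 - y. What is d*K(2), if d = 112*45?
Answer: 30240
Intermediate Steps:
K(y) = 8 - y (K(y) = 2 + (6 - y) = 8 - y)
d = 5040
d*K(2) = 5040*(8 - 1*2) = 5040*(8 - 2) = 5040*6 = 30240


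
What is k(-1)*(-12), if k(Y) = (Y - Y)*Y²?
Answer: 0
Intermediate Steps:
k(Y) = 0 (k(Y) = 0*Y² = 0)
k(-1)*(-12) = 0*(-12) = 0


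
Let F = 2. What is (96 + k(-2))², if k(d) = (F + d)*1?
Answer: 9216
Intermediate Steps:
k(d) = 2 + d (k(d) = (2 + d)*1 = 2 + d)
(96 + k(-2))² = (96 + (2 - 2))² = (96 + 0)² = 96² = 9216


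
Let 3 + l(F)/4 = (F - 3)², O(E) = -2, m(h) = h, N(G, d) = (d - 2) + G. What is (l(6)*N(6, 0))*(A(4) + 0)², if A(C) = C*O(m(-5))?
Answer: 6144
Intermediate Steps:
N(G, d) = -2 + G + d (N(G, d) = (-2 + d) + G = -2 + G + d)
l(F) = -12 + 4*(-3 + F)² (l(F) = -12 + 4*(F - 3)² = -12 + 4*(-3 + F)²)
A(C) = -2*C (A(C) = C*(-2) = -2*C)
(l(6)*N(6, 0))*(A(4) + 0)² = ((-12 + 4*(-3 + 6)²)*(-2 + 6 + 0))*(-2*4 + 0)² = ((-12 + 4*3²)*4)*(-8 + 0)² = ((-12 + 4*9)*4)*(-8)² = ((-12 + 36)*4)*64 = (24*4)*64 = 96*64 = 6144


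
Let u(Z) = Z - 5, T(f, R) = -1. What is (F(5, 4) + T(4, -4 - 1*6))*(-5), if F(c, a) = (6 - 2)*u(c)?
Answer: 5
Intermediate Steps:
u(Z) = -5 + Z
F(c, a) = -20 + 4*c (F(c, a) = (6 - 2)*(-5 + c) = 4*(-5 + c) = -20 + 4*c)
(F(5, 4) + T(4, -4 - 1*6))*(-5) = ((-20 + 4*5) - 1)*(-5) = ((-20 + 20) - 1)*(-5) = (0 - 1)*(-5) = -1*(-5) = 5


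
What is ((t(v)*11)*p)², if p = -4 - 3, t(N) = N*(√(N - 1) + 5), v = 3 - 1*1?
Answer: 853776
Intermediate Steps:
v = 2 (v = 3 - 1 = 2)
t(N) = N*(5 + √(-1 + N)) (t(N) = N*(√(-1 + N) + 5) = N*(5 + √(-1 + N)))
p = -7
((t(v)*11)*p)² = (((2*(5 + √(-1 + 2)))*11)*(-7))² = (((2*(5 + √1))*11)*(-7))² = (((2*(5 + 1))*11)*(-7))² = (((2*6)*11)*(-7))² = ((12*11)*(-7))² = (132*(-7))² = (-924)² = 853776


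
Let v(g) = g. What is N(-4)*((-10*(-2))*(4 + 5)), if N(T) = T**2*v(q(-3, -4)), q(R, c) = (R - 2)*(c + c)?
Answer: 115200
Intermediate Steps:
q(R, c) = 2*c*(-2 + R) (q(R, c) = (-2 + R)*(2*c) = 2*c*(-2 + R))
N(T) = 40*T**2 (N(T) = T**2*(2*(-4)*(-2 - 3)) = T**2*(2*(-4)*(-5)) = T**2*40 = 40*T**2)
N(-4)*((-10*(-2))*(4 + 5)) = (40*(-4)**2)*((-10*(-2))*(4 + 5)) = (40*16)*(-2*(-10)*9) = 640*(20*9) = 640*180 = 115200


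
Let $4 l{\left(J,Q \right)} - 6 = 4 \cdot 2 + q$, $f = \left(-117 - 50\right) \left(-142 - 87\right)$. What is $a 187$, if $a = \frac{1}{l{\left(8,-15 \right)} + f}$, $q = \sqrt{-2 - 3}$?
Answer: $\frac{114433528}{23404716201} - \frac{748 i \sqrt{5}}{23404716201} \approx 0.0048893 - 7.1463 \cdot 10^{-8} i$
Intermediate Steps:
$q = i \sqrt{5}$ ($q = \sqrt{-5} = i \sqrt{5} \approx 2.2361 i$)
$f = 38243$ ($f = \left(-167\right) \left(-229\right) = 38243$)
$l{\left(J,Q \right)} = \frac{7}{2} + \frac{i \sqrt{5}}{4}$ ($l{\left(J,Q \right)} = \frac{3}{2} + \frac{4 \cdot 2 + i \sqrt{5}}{4} = \frac{3}{2} + \frac{8 + i \sqrt{5}}{4} = \frac{3}{2} + \left(2 + \frac{i \sqrt{5}}{4}\right) = \frac{7}{2} + \frac{i \sqrt{5}}{4}$)
$a = \frac{1}{\frac{76493}{2} + \frac{i \sqrt{5}}{4}}$ ($a = \frac{1}{\left(\frac{7}{2} + \frac{i \sqrt{5}}{4}\right) + 38243} = \frac{1}{\frac{76493}{2} + \frac{i \sqrt{5}}{4}} \approx 2.6146 \cdot 10^{-5} - 4.0 \cdot 10^{-10} i$)
$a 187 = \left(\frac{611944}{23404716201} - \frac{4 i \sqrt{5}}{23404716201}\right) 187 = \frac{114433528}{23404716201} - \frac{748 i \sqrt{5}}{23404716201}$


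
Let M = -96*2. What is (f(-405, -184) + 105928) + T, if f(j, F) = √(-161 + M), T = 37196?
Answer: 143124 + I*√353 ≈ 1.4312e+5 + 18.788*I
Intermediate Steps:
M = -192
f(j, F) = I*√353 (f(j, F) = √(-161 - 192) = √(-353) = I*√353)
(f(-405, -184) + 105928) + T = (I*√353 + 105928) + 37196 = (105928 + I*√353) + 37196 = 143124 + I*√353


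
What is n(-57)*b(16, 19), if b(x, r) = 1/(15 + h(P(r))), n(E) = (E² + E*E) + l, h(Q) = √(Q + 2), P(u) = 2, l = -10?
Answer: 6488/17 ≈ 381.65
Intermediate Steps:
h(Q) = √(2 + Q)
n(E) = -10 + 2*E² (n(E) = (E² + E*E) - 10 = (E² + E²) - 10 = 2*E² - 10 = -10 + 2*E²)
b(x, r) = 1/17 (b(x, r) = 1/(15 + √(2 + 2)) = 1/(15 + √4) = 1/(15 + 2) = 1/17)
n(-57)*b(16, 19) = (-10 + 2*(-57)²)*(1/17) = (-10 + 2*3249)*(1/17) = (-10 + 6498)*(1/17) = 6488*(1/17) = 6488/17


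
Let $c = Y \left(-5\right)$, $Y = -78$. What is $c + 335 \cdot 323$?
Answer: $108595$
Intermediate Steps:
$c = 390$ ($c = \left(-78\right) \left(-5\right) = 390$)
$c + 335 \cdot 323 = 390 + 335 \cdot 323 = 390 + 108205 = 108595$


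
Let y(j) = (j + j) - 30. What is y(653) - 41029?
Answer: -39753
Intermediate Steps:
y(j) = -30 + 2*j (y(j) = 2*j - 30 = -30 + 2*j)
y(653) - 41029 = (-30 + 2*653) - 41029 = (-30 + 1306) - 41029 = 1276 - 41029 = -39753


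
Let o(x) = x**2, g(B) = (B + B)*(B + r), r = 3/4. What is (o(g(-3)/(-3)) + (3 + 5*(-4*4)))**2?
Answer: 51529/16 ≈ 3220.6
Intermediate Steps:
r = 3/4 (r = 3*(1/4) = 3/4 ≈ 0.75000)
g(B) = 2*B*(3/4 + B) (g(B) = (B + B)*(B + 3/4) = (2*B)*(3/4 + B) = 2*B*(3/4 + B))
(o(g(-3)/(-3)) + (3 + 5*(-4*4)))**2 = ((((1/2)*(-3)*(3 + 4*(-3)))/(-3))**2 + (3 + 5*(-4*4)))**2 = ((((1/2)*(-3)*(3 - 12))*(-1/3))**2 + (3 + 5*(-16)))**2 = ((((1/2)*(-3)*(-9))*(-1/3))**2 + (3 - 80))**2 = (((27/2)*(-1/3))**2 - 77)**2 = ((-9/2)**2 - 77)**2 = (81/4 - 77)**2 = (-227/4)**2 = 51529/16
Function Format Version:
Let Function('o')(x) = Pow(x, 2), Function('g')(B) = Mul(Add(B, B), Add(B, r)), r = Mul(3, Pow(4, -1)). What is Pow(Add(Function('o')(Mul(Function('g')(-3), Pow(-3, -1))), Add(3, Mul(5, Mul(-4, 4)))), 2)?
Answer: Rational(51529, 16) ≈ 3220.6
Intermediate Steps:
r = Rational(3, 4) (r = Mul(3, Rational(1, 4)) = Rational(3, 4) ≈ 0.75000)
Function('g')(B) = Mul(2, B, Add(Rational(3, 4), B)) (Function('g')(B) = Mul(Add(B, B), Add(B, Rational(3, 4))) = Mul(Mul(2, B), Add(Rational(3, 4), B)) = Mul(2, B, Add(Rational(3, 4), B)))
Pow(Add(Function('o')(Mul(Function('g')(-3), Pow(-3, -1))), Add(3, Mul(5, Mul(-4, 4)))), 2) = Pow(Add(Pow(Mul(Mul(Rational(1, 2), -3, Add(3, Mul(4, -3))), Pow(-3, -1)), 2), Add(3, Mul(5, Mul(-4, 4)))), 2) = Pow(Add(Pow(Mul(Mul(Rational(1, 2), -3, Add(3, -12)), Rational(-1, 3)), 2), Add(3, Mul(5, -16))), 2) = Pow(Add(Pow(Mul(Mul(Rational(1, 2), -3, -9), Rational(-1, 3)), 2), Add(3, -80)), 2) = Pow(Add(Pow(Mul(Rational(27, 2), Rational(-1, 3)), 2), -77), 2) = Pow(Add(Pow(Rational(-9, 2), 2), -77), 2) = Pow(Add(Rational(81, 4), -77), 2) = Pow(Rational(-227, 4), 2) = Rational(51529, 16)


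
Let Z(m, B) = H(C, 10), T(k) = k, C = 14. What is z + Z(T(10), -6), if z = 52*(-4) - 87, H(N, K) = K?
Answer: -285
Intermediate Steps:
z = -295 (z = -208 - 87 = -295)
Z(m, B) = 10
z + Z(T(10), -6) = -295 + 10 = -285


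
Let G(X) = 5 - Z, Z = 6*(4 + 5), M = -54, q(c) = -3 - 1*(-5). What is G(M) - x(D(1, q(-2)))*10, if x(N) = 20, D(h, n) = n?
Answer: -249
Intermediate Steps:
q(c) = 2 (q(c) = -3 + 5 = 2)
Z = 54 (Z = 6*9 = 54)
G(X) = -49 (G(X) = 5 - 1*54 = 5 - 54 = -49)
G(M) - x(D(1, q(-2)))*10 = -49 - 20*10 = -49 - 1*200 = -49 - 200 = -249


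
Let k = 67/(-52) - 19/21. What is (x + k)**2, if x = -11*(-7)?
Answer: 6673092721/1192464 ≈ 5596.1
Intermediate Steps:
x = 77
k = -2395/1092 (k = 67*(-1/52) - 19*1/21 = -67/52 - 19/21 = -2395/1092 ≈ -2.1932)
(x + k)**2 = (77 - 2395/1092)**2 = (81689/1092)**2 = 6673092721/1192464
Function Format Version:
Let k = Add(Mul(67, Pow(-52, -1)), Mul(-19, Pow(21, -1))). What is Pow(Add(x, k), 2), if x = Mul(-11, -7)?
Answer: Rational(6673092721, 1192464) ≈ 5596.1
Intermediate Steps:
x = 77
k = Rational(-2395, 1092) (k = Add(Mul(67, Rational(-1, 52)), Mul(-19, Rational(1, 21))) = Add(Rational(-67, 52), Rational(-19, 21)) = Rational(-2395, 1092) ≈ -2.1932)
Pow(Add(x, k), 2) = Pow(Add(77, Rational(-2395, 1092)), 2) = Pow(Rational(81689, 1092), 2) = Rational(6673092721, 1192464)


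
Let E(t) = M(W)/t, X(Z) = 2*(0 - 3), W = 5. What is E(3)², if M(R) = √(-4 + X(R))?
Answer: -10/9 ≈ -1.1111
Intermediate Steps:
X(Z) = -6 (X(Z) = 2*(-3) = -6)
M(R) = I*√10 (M(R) = √(-4 - 6) = √(-10) = I*√10)
E(t) = I*√10/t (E(t) = (I*√10)/t = I*√10/t)
E(3)² = (I*√10/3)² = -10/9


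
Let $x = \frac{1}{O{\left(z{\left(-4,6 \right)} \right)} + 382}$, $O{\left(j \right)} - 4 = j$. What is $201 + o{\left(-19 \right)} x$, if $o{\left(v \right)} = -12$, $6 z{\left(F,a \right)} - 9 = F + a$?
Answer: $\frac{467655}{2327} \approx 200.97$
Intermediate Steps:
$z{\left(F,a \right)} = \frac{3}{2} + \frac{F}{6} + \frac{a}{6}$ ($z{\left(F,a \right)} = \frac{3}{2} + \frac{F + a}{6} = \frac{3}{2} + \left(\frac{F}{6} + \frac{a}{6}\right) = \frac{3}{2} + \frac{F}{6} + \frac{a}{6}$)
$O{\left(j \right)} = 4 + j$
$x = \frac{6}{2327}$ ($x = \frac{1}{\left(4 + \left(\frac{3}{2} + \frac{1}{6} \left(-4\right) + \frac{1}{6} \cdot 6\right)\right) + 382} = \frac{1}{\left(4 + \left(\frac{3}{2} - \frac{2}{3} + 1\right)\right) + 382} = \frac{1}{\left(4 + \frac{11}{6}\right) + 382} = \frac{1}{\frac{35}{6} + 382} = \frac{1}{\frac{2327}{6}} = \frac{6}{2327} \approx 0.0025784$)
$201 + o{\left(-19 \right)} x = 201 - \frac{72}{2327} = \frac{467655}{2327}$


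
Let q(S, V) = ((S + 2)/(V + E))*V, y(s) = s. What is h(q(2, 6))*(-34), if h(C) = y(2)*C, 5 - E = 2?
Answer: -544/3 ≈ -181.33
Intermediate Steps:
E = 3 (E = 5 - 1*2 = 5 - 2 = 3)
q(S, V) = V*(2 + S)/(3 + V) (q(S, V) = ((S + 2)/(V + 3))*V = ((2 + S)/(3 + V))*V = V*(2 + S)/(3 + V))
h(C) = 2*C
h(q(2, 6))*(-34) = (2*(6*(2 + 2)/(3 + 6)))*(-34) = (2*(6*4/9))*(-34) = (2*(6*(⅑)*4))*(-34) = (2*(8/3))*(-34) = (16/3)*(-34) = -544/3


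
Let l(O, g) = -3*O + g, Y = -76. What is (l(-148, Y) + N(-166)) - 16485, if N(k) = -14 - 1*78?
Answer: -16209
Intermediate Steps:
l(O, g) = g - 3*O
N(k) = -92 (N(k) = -14 - 78 = -92)
(l(-148, Y) + N(-166)) - 16485 = ((-76 - 3*(-148)) - 92) - 16485 = ((-76 + 444) - 92) - 16485 = (368 - 92) - 16485 = 276 - 16485 = -16209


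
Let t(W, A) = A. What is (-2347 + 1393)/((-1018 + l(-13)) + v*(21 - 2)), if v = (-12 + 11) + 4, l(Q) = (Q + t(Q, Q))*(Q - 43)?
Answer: -106/55 ≈ -1.9273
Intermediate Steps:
l(Q) = 2*Q*(-43 + Q) (l(Q) = (Q + Q)*(Q - 43) = (2*Q)*(-43 + Q) = 2*Q*(-43 + Q))
v = 3 (v = -1 + 4 = 3)
(-2347 + 1393)/((-1018 + l(-13)) + v*(21 - 2)) = (-2347 + 1393)/((-1018 + 2*(-13)*(-43 - 13)) + 3*(21 - 2)) = -954/((-1018 + 2*(-13)*(-56)) + 3*19) = -954/((-1018 + 1456) + 57) = -954/(438 + 57) = -954/495 = -954*1/495 = -106/55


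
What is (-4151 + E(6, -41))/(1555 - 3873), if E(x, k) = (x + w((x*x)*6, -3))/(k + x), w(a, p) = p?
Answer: 72644/40565 ≈ 1.7908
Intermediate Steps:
E(x, k) = (-3 + x)/(k + x) (E(x, k) = (x - 3)/(k + x) = (-3 + x)/(k + x))
(-4151 + E(6, -41))/(1555 - 3873) = (-4151 + (-3 + 6)/(-41 + 6))/(1555 - 3873) = (-4151 + 3/(-35))/(-2318) = (-4151 - 1/35*3)*(-1/2318) = (-4151 - 3/35)*(-1/2318) = -145288/35*(-1/2318) = 72644/40565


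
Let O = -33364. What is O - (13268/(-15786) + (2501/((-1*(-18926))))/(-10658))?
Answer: -53118258258602351/1592123140044 ≈ -33363.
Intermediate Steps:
O - (13268/(-15786) + (2501/((-1*(-18926))))/(-10658)) = -33364 - (13268/(-15786) + (2501/((-1*(-18926))))/(-10658)) = -33364 - (13268*(-1/15786) + (2501/18926)*(-1/10658)) = -33364 - (-6634/7893 + (2501*(1/18926))*(-1/10658)) = -33364 - (-6634/7893 + (2501/18926)*(-1/10658)) = -33364 - (-6634/7893 - 2501/201713308) = -33364 - 1*(-1338185825665/1592123140044) = -33364 + 1338185825665/1592123140044 = -53118258258602351/1592123140044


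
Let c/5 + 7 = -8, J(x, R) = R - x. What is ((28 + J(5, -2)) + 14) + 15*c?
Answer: -1090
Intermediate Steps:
c = -75 (c = -35 + 5*(-8) = -35 - 40 = -75)
((28 + J(5, -2)) + 14) + 15*c = ((28 + (-2 - 1*5)) + 14) + 15*(-75) = ((28 + (-2 - 5)) + 14) - 1125 = ((28 - 7) + 14) - 1125 = (21 + 14) - 1125 = 35 - 1125 = -1090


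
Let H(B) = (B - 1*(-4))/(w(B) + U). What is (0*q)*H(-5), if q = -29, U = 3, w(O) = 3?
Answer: 0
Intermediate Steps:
H(B) = ⅔ + B/6 (H(B) = (B - 1*(-4))/(3 + 3) = (B + 4)/6 = (4 + B)/6 = ⅔ + B/6)
(0*q)*H(-5) = (0*(-29))*(⅔ + (⅙)*(-5)) = 0*(⅔ - ⅚) = 0*(-⅙) = 0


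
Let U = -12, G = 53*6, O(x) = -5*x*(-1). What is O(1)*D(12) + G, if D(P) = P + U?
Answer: 318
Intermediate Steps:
O(x) = 5*x
G = 318
D(P) = -12 + P (D(P) = P - 12 = -12 + P)
O(1)*D(12) + G = (5*1)*(-12 + 12) + 318 = 5*0 + 318 = 0 + 318 = 318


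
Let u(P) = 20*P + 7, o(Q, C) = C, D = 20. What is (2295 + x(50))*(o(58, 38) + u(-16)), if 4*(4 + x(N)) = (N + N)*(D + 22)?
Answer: -918775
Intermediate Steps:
u(P) = 7 + 20*P
x(N) = -4 + 21*N (x(N) = -4 + ((N + N)*(20 + 22))/4 = -4 + ((2*N)*42)/4 = -4 + (84*N)/4 = -4 + 21*N)
(2295 + x(50))*(o(58, 38) + u(-16)) = (2295 + (-4 + 21*50))*(38 + (7 + 20*(-16))) = (2295 + (-4 + 1050))*(38 + (7 - 320)) = (2295 + 1046)*(38 - 313) = 3341*(-275) = -918775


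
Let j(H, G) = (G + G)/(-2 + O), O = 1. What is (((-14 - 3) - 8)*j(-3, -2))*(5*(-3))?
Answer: 1500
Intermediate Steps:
j(H, G) = -2*G (j(H, G) = (G + G)/(-2 + 1) = (2*G)/(-1) = (2*G)*(-1) = -2*G)
(((-14 - 3) - 8)*j(-3, -2))*(5*(-3)) = (((-14 - 3) - 8)*(-2*(-2)))*(5*(-3)) = ((-17 - 8)*4)*(-15) = -25*4*(-15) = -100*(-15) = 1500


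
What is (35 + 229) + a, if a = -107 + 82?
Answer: 239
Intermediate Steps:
a = -25
(35 + 229) + a = (35 + 229) - 25 = 264 - 25 = 239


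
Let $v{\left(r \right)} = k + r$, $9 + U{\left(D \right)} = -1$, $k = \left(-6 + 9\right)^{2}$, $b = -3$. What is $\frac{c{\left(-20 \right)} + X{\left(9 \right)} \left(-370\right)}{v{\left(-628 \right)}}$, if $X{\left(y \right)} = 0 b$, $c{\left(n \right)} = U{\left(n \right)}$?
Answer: $\frac{10}{619} \approx 0.016155$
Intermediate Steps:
$k = 9$ ($k = 3^{2} = 9$)
$U{\left(D \right)} = -10$ ($U{\left(D \right)} = -9 - 1 = -10$)
$v{\left(r \right)} = 9 + r$
$c{\left(n \right)} = -10$
$X{\left(y \right)} = 0$ ($X{\left(y \right)} = 0 \left(-3\right) = 0$)
$\frac{c{\left(-20 \right)} + X{\left(9 \right)} \left(-370\right)}{v{\left(-628 \right)}} = \frac{-10 + 0 \left(-370\right)}{9 - 628} = \frac{-10 + 0}{-619} = \left(-10\right) \left(- \frac{1}{619}\right) = \frac{10}{619}$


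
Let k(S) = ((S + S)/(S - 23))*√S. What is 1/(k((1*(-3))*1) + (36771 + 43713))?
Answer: 4533932/364908983097 - 13*I*√3/364908983097 ≈ 1.2425e-5 - 6.1705e-11*I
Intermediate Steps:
k(S) = 2*S^(3/2)/(-23 + S) (k(S) = ((2*S)/(-23 + S))*√S = (2*S/(-23 + S))*√S = 2*S^(3/2)/(-23 + S))
1/(k((1*(-3))*1) + (36771 + 43713)) = 1/(2*((1*(-3))*1)^(3/2)/(-23 + (1*(-3))*1) + (36771 + 43713)) = 1/(2*(-3*1)^(3/2)/(-23 - 3*1) + 80484) = 1/(2*(-3)^(3/2)/(-23 - 3) + 80484) = 1/(2*(-3*I*√3)/(-26) + 80484) = 1/(2*(-3*I*√3)*(-1/26) + 80484) = 1/(3*I*√3/13 + 80484) = 1/(80484 + 3*I*√3/13)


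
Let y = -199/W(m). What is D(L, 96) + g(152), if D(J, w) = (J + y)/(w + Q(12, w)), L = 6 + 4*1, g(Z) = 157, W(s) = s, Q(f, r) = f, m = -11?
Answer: 62275/396 ≈ 157.26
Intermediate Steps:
y = 199/11 (y = -199/(-11) = -199*(-1/11) = 199/11 ≈ 18.091)
L = 10 (L = 6 + 4 = 10)
D(J, w) = (199/11 + J)/(12 + w) (D(J, w) = (J + 199/11)/(w + 12) = (199/11 + J)/(12 + w))
D(L, 96) + g(152) = (199/11 + 10)/(12 + 96) + 157 = (309/11)/108 + 157 = (1/108)*(309/11) + 157 = 103/396 + 157 = 62275/396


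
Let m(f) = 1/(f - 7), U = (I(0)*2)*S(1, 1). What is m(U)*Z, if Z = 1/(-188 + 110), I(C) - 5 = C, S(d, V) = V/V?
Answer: -1/234 ≈ -0.0042735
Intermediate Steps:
S(d, V) = 1
I(C) = 5 + C
Z = -1/78 (Z = 1/(-78) = -1/78 ≈ -0.012821)
U = 10 (U = ((5 + 0)*2)*1 = (5*2)*1 = 10*1 = 10)
m(f) = 1/(-7 + f)
m(U)*Z = -1/78/(-7 + 10) = -1/78/3 = (⅓)*(-1/78) = -1/234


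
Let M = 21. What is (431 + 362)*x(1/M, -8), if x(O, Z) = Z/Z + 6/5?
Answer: 8723/5 ≈ 1744.6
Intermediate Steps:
x(O, Z) = 11/5 (x(O, Z) = 1 + 6*(1/5) = 1 + 6/5 = 11/5)
(431 + 362)*x(1/M, -8) = (431 + 362)*(11/5) = 793*(11/5) = 8723/5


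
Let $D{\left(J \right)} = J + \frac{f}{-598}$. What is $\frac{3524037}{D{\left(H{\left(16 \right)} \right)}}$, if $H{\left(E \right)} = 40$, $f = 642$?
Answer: $\frac{1053687063}{11639} \approx 90531.0$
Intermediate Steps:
$D{\left(J \right)} = - \frac{321}{299} + J$ ($D{\left(J \right)} = J + \frac{642}{-598} = J + 642 \left(- \frac{1}{598}\right) = J - \frac{321}{299} = - \frac{321}{299} + J$)
$\frac{3524037}{D{\left(H{\left(16 \right)} \right)}} = \frac{3524037}{- \frac{321}{299} + 40} = \frac{3524037}{\frac{11639}{299}} = 3524037 \cdot \frac{299}{11639} = \frac{1053687063}{11639}$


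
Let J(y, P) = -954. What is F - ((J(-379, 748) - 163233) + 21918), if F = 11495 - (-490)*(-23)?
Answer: 142494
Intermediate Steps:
F = 225 (F = 11495 - 1*11270 = 11495 - 11270 = 225)
F - ((J(-379, 748) - 163233) + 21918) = 225 - ((-954 - 163233) + 21918) = 225 - (-164187 + 21918) = 225 - 1*(-142269) = 225 + 142269 = 142494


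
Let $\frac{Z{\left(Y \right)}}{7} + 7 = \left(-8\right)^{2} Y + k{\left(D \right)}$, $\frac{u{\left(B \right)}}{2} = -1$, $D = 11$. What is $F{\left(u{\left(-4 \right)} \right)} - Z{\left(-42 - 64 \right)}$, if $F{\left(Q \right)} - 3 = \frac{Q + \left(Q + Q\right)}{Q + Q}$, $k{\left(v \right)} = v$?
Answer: $\frac{94929}{2} \approx 47465.0$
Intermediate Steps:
$u{\left(B \right)} = -2$ ($u{\left(B \right)} = 2 \left(-1\right) = -2$)
$F{\left(Q \right)} = \frac{9}{2}$ ($F{\left(Q \right)} = 3 + \frac{Q + \left(Q + Q\right)}{Q + Q} = 3 + \frac{Q + 2 Q}{2 Q} = 3 + 3 Q \frac{1}{2 Q} = 3 + \frac{3}{2} = \frac{9}{2}$)
$Z{\left(Y \right)} = 28 + 448 Y$ ($Z{\left(Y \right)} = -49 + 7 \left(\left(-8\right)^{2} Y + 11\right) = -49 + 7 \left(64 Y + 11\right) = -49 + 7 \left(11 + 64 Y\right) = -49 + \left(77 + 448 Y\right) = 28 + 448 Y$)
$F{\left(u{\left(-4 \right)} \right)} - Z{\left(-42 - 64 \right)} = \frac{9}{2} - \left(28 + 448 \left(-42 - 64\right)\right) = \frac{9}{2} - \left(28 + 448 \left(-106\right)\right) = \frac{9}{2} - \left(28 - 47488\right) = \frac{9}{2} - -47460 = \frac{9}{2} + 47460 = \frac{94929}{2}$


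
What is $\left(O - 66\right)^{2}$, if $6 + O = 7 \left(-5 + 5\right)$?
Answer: $5184$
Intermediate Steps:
$O = -6$ ($O = -6 + 7 \left(-5 + 5\right) = -6 + 7 \cdot 0 = -6 + 0 = -6$)
$\left(O - 66\right)^{2} = \left(-6 - 66\right)^{2} = \left(-72\right)^{2} = 5184$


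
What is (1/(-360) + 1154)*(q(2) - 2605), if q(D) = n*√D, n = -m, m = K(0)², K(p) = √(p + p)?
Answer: -216443719/72 ≈ -3.0062e+6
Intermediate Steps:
K(p) = √2*√p (K(p) = √(2*p) = √2*√p)
m = 0 (m = (√2*√0)² = (√2*0)² = 0² = 0)
n = 0 (n = -1*0 = 0)
q(D) = 0 (q(D) = 0*√D = 0)
(1/(-360) + 1154)*(q(2) - 2605) = (1/(-360) + 1154)*(0 - 2605) = (-1/360 + 1154)*(-2605) = (415439/360)*(-2605) = -216443719/72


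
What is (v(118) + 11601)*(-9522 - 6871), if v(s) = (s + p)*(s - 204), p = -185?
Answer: -284631659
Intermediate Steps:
v(s) = (-204 + s)*(-185 + s) (v(s) = (s - 185)*(s - 204) = (-185 + s)*(-204 + s) = (-204 + s)*(-185 + s))
(v(118) + 11601)*(-9522 - 6871) = ((37740 + 118² - 389*118) + 11601)*(-9522 - 6871) = ((37740 + 13924 - 45902) + 11601)*(-16393) = (5762 + 11601)*(-16393) = 17363*(-16393) = -284631659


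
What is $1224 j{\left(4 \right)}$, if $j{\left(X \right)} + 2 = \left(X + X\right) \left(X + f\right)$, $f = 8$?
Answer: $115056$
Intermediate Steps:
$j{\left(X \right)} = -2 + 2 X \left(8 + X\right)$ ($j{\left(X \right)} = -2 + \left(X + X\right) \left(X + 8\right) = -2 + 2 X \left(8 + X\right)$)
$1224 j{\left(4 \right)} = 1224 \left(-2 + 2 \cdot 4^{2} + 16 \cdot 4\right) = 1224 \left(-2 + 2 \cdot 16 + 64\right) = 1224 \left(-2 + 32 + 64\right) = 1224 \cdot 94 = 115056$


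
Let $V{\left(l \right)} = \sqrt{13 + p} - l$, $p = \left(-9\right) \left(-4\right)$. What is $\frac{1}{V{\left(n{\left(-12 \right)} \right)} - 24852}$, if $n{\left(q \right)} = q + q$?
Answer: $- \frac{1}{24821} \approx -4.0288 \cdot 10^{-5}$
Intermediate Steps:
$p = 36$
$n{\left(q \right)} = 2 q$
$V{\left(l \right)} = 7 - l$ ($V{\left(l \right)} = \sqrt{13 + 36} - l = \sqrt{49} - l = 7 - l$)
$\frac{1}{V{\left(n{\left(-12 \right)} \right)} - 24852} = \frac{1}{\left(7 - 2 \left(-12\right)\right) - 24852} = \frac{1}{\left(7 - -24\right) - 24852} = \frac{1}{\left(7 + 24\right) - 24852} = \frac{1}{31 - 24852} = \frac{1}{-24821} = - \frac{1}{24821}$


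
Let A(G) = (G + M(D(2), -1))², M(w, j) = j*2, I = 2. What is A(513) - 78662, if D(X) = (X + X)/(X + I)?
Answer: 182459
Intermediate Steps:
D(X) = 2*X/(2 + X) (D(X) = (X + X)/(X + 2) = (2*X)/(2 + X) = 2*X/(2 + X))
M(w, j) = 2*j
A(G) = (-2 + G)² (A(G) = (G + 2*(-1))² = (G - 2)² = (-2 + G)²)
A(513) - 78662 = (-2 + 513)² - 78662 = 511² - 78662 = 261121 - 78662 = 182459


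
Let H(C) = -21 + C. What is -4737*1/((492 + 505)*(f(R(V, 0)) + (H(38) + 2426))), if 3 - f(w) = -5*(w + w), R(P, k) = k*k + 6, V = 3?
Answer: -4737/2498482 ≈ -0.0018960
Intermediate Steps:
R(P, k) = 6 + k**2 (R(P, k) = k**2 + 6 = 6 + k**2)
f(w) = 3 + 10*w (f(w) = 3 - (-5)*(w + w) = 3 - (-5)*2*w = 3 - (-10)*w = 3 + 10*w)
-4737*1/((492 + 505)*(f(R(V, 0)) + (H(38) + 2426))) = -4737*1/((492 + 505)*((3 + 10*(6 + 0**2)) + ((-21 + 38) + 2426))) = -4737*1/(997*((3 + 10*(6 + 0)) + (17 + 2426))) = -4737*1/(997*((3 + 10*6) + 2443)) = -4737*1/(997*((3 + 60) + 2443)) = -4737*1/(997*(63 + 2443)) = -4737/(997*2506) = -4737/2498482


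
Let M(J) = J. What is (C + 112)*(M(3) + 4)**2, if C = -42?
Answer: 3430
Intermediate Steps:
(C + 112)*(M(3) + 4)**2 = (-42 + 112)*(3 + 4)**2 = 70*7**2 = 70*49 = 3430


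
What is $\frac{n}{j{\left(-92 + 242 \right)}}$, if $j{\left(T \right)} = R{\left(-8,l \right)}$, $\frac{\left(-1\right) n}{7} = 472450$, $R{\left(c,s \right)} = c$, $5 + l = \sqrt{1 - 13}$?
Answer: $\frac{1653575}{4} \approx 4.1339 \cdot 10^{5}$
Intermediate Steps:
$l = -5 + 2 i \sqrt{3}$ ($l = -5 + \sqrt{1 - 13} = -5 + \sqrt{-12} = -5 + 2 i \sqrt{3} \approx -5.0 + 3.4641 i$)
$n = -3307150$ ($n = \left(-7\right) 472450 = -3307150$)
$j{\left(T \right)} = -8$
$\frac{n}{j{\left(-92 + 242 \right)}} = - \frac{3307150}{-8} = \left(-3307150\right) \left(- \frac{1}{8}\right) = \frac{1653575}{4}$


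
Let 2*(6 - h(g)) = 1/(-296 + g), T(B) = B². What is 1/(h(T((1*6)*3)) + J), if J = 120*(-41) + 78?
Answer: -56/270817 ≈ -0.00020678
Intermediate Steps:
h(g) = 6 - 1/(2*(-296 + g))
J = -4842 (J = -4920 + 78 = -4842)
1/(h(T((1*6)*3)) + J) = 1/((-3553 + 12*((1*6)*3)²)/(2*(-296 + ((1*6)*3)²)) - 4842) = 1/((-3553 + 12*(6*3)²)/(2*(-296 + (6*3)²)) - 4842) = 1/((-3553 + 12*18²)/(2*(-296 + 18²)) - 4842) = 1/((-3553 + 12*324)/(2*(-296 + 324)) - 4842) = 1/((½)*(-3553 + 3888)/28 - 4842) = 1/((½)*(1/28)*335 - 4842) = 1/(335/56 - 4842) = 1/(-270817/56) = -56/270817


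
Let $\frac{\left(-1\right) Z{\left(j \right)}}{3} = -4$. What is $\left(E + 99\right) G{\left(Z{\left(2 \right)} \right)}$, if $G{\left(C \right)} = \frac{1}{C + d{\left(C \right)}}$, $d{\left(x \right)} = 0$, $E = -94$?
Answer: $\frac{5}{12} \approx 0.41667$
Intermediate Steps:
$Z{\left(j \right)} = 12$ ($Z{\left(j \right)} = \left(-3\right) \left(-4\right) = 12$)
$G{\left(C \right)} = \frac{1}{C}$ ($G{\left(C \right)} = \frac{1}{C + 0} = \frac{1}{C}$)
$\left(E + 99\right) G{\left(Z{\left(2 \right)} \right)} = \frac{-94 + 99}{12} = 5 \cdot \frac{1}{12} = \frac{5}{12}$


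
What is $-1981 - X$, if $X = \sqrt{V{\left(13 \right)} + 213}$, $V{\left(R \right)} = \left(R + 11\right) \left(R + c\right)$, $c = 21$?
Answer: $-1981 - 7 \sqrt{21} \approx -2013.1$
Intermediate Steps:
$V{\left(R \right)} = \left(11 + R\right) \left(21 + R\right)$ ($V{\left(R \right)} = \left(R + 11\right) \left(R + 21\right) = \left(11 + R\right) \left(21 + R\right)$)
$X = 7 \sqrt{21}$ ($X = \sqrt{\left(231 + 13^{2} + 32 \cdot 13\right) + 213} = \sqrt{\left(231 + 169 + 416\right) + 213} = \sqrt{816 + 213} = \sqrt{1029} = 7 \sqrt{21} \approx 32.078$)
$-1981 - X = -1981 - 7 \sqrt{21}$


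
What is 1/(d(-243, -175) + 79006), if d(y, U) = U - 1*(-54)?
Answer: 1/78885 ≈ 1.2677e-5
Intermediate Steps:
d(y, U) = 54 + U (d(y, U) = U + 54 = 54 + U)
1/(d(-243, -175) + 79006) = 1/((54 - 175) + 79006) = 1/(-121 + 79006) = 1/78885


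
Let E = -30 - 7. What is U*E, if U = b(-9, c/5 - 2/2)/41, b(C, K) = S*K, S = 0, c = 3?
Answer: 0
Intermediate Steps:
b(C, K) = 0 (b(C, K) = 0*K = 0)
E = -37
U = 0 (U = 0/41 = 0*(1/41) = 0)
U*E = 0*(-37) = 0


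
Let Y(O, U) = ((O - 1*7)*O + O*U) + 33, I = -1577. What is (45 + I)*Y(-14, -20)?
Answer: -929924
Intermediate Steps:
Y(O, U) = 33 + O*U + O*(-7 + O) (Y(O, U) = ((O - 7)*O + O*U) + 33 = ((-7 + O)*O + O*U) + 33 = (O*(-7 + O) + O*U) + 33 = (O*U + O*(-7 + O)) + 33 = 33 + O*U + O*(-7 + O))
(45 + I)*Y(-14, -20) = (45 - 1577)*(33 + (-14)**2 - 7*(-14) - 14*(-20)) = -1532*(33 + 196 + 98 + 280) = -1532*607 = -929924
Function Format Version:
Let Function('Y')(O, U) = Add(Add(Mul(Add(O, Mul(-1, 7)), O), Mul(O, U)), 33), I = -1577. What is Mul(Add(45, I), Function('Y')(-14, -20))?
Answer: -929924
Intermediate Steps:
Function('Y')(O, U) = Add(33, Mul(O, U), Mul(O, Add(-7, O))) (Function('Y')(O, U) = Add(Add(Mul(Add(O, -7), O), Mul(O, U)), 33) = Add(Add(Mul(Add(-7, O), O), Mul(O, U)), 33) = Add(Add(Mul(O, Add(-7, O)), Mul(O, U)), 33) = Add(Add(Mul(O, U), Mul(O, Add(-7, O))), 33) = Add(33, Mul(O, U), Mul(O, Add(-7, O))))
Mul(Add(45, I), Function('Y')(-14, -20)) = Mul(Add(45, -1577), Add(33, Pow(-14, 2), Mul(-7, -14), Mul(-14, -20))) = Mul(-1532, Add(33, 196, 98, 280)) = Mul(-1532, 607) = -929924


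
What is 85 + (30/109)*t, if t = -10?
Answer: 8965/109 ≈ 82.248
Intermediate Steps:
85 + (30/109)*t = 85 + (30/109)*(-10) = 85 - 300/109 = 8965/109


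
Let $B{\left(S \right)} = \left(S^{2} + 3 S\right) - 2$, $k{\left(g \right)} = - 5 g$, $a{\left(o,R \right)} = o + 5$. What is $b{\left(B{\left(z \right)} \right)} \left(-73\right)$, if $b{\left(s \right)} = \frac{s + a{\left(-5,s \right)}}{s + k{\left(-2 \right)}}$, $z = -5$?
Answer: $- \frac{292}{9} \approx -32.444$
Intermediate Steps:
$a{\left(o,R \right)} = 5 + o$
$B{\left(S \right)} = -2 + S^{2} + 3 S$
$b{\left(s \right)} = \frac{s}{10 + s}$ ($b{\left(s \right)} = \frac{s + \left(5 - 5\right)}{s - -10} = \frac{s + 0}{s + 10} = \frac{s}{10 + s}$)
$b{\left(B{\left(z \right)} \right)} \left(-73\right) = \frac{-2 + \left(-5\right)^{2} + 3 \left(-5\right)}{10 + \left(-2 + \left(-5\right)^{2} + 3 \left(-5\right)\right)} \left(-73\right) = \frac{-2 + 25 - 15}{10 - -8} \left(-73\right) = \frac{8}{10 + 8} \left(-73\right) = \frac{8}{18} \left(-73\right) = 8 \cdot \frac{1}{18} \left(-73\right) = \frac{4}{9} \left(-73\right) = - \frac{292}{9}$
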